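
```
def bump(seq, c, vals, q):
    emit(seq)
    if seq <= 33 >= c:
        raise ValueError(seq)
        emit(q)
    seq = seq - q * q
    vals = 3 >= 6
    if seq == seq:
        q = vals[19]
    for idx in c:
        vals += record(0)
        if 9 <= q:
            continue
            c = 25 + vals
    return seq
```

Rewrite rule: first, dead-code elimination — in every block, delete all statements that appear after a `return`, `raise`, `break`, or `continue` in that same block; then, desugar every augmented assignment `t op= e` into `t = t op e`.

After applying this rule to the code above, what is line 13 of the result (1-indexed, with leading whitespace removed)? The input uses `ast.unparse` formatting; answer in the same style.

Transformed code:
def bump(seq, c, vals, q):
    emit(seq)
    if seq <= 33 >= c:
        raise ValueError(seq)
    seq = seq - q * q
    vals = 3 >= 6
    if seq == seq:
        q = vals[19]
    for idx in c:
        vals = vals + record(0)
        if 9 <= q:
            continue
    return seq

return seq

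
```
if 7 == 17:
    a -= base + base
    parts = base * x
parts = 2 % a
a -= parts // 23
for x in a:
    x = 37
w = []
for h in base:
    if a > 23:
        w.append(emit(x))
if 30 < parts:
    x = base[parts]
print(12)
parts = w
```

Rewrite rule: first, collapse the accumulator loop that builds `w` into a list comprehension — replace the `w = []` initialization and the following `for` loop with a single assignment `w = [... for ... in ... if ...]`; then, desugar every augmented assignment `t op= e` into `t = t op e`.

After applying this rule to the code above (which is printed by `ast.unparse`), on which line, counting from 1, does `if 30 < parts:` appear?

9

Transformed code:
if 7 == 17:
    a = a - (base + base)
    parts = base * x
parts = 2 % a
a = a - parts // 23
for x in a:
    x = 37
w = [emit(x) for h in base if a > 23]
if 30 < parts:
    x = base[parts]
print(12)
parts = w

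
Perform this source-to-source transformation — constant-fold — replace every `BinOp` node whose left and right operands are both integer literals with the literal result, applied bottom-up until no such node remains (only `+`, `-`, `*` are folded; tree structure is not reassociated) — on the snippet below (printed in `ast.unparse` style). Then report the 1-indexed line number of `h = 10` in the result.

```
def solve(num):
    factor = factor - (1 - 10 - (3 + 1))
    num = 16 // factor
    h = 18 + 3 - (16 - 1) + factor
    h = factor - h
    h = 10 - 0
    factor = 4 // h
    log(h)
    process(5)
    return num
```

Transformed code:
def solve(num):
    factor = factor - -13
    num = 16 // factor
    h = 6 + factor
    h = factor - h
    h = 10
    factor = 4 // h
    log(h)
    process(5)
    return num

6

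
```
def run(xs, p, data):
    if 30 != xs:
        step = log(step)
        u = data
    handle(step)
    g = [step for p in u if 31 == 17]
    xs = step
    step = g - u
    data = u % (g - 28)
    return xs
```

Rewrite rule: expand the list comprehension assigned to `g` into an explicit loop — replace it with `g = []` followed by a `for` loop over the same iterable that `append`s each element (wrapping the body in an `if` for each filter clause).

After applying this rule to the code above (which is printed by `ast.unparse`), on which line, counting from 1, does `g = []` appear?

Transformed code:
def run(xs, p, data):
    if 30 != xs:
        step = log(step)
        u = data
    handle(step)
    g = []
    for p in u:
        if 31 == 17:
            g.append(step)
    xs = step
    step = g - u
    data = u % (g - 28)
    return xs

6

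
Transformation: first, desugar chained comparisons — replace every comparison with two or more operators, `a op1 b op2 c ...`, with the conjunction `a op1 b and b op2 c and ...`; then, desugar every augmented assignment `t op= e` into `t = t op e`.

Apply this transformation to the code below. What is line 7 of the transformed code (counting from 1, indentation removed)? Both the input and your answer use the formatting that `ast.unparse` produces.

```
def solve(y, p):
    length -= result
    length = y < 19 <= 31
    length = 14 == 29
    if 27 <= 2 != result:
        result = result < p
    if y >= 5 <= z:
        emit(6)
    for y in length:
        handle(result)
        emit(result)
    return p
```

if y >= 5 and 5 <= z:

Transformed code:
def solve(y, p):
    length = length - result
    length = y < 19 and 19 <= 31
    length = 14 == 29
    if 27 <= 2 and 2 != result:
        result = result < p
    if y >= 5 and 5 <= z:
        emit(6)
    for y in length:
        handle(result)
        emit(result)
    return p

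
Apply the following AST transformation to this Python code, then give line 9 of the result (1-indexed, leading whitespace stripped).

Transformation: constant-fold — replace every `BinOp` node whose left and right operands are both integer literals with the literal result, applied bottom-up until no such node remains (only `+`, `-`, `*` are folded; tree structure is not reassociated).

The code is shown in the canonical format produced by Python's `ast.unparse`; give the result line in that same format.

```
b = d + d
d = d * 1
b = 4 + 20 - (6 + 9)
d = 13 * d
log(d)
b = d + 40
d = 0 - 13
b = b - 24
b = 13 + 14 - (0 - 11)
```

b = 38

Transformed code:
b = d + d
d = d * 1
b = 9
d = 13 * d
log(d)
b = d + 40
d = -13
b = b - 24
b = 38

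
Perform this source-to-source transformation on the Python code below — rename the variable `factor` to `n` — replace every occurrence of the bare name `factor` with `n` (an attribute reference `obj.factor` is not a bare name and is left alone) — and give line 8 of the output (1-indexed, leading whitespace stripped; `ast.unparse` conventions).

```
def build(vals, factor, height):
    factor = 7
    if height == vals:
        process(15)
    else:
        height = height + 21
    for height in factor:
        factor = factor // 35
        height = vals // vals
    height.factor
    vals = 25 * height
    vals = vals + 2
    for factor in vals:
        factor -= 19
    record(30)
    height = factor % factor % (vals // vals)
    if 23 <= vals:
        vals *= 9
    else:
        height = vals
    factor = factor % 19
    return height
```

Transformed code:
def build(vals, n, height):
    n = 7
    if height == vals:
        process(15)
    else:
        height = height + 21
    for height in n:
        n = n // 35
        height = vals // vals
    height.factor
    vals = 25 * height
    vals = vals + 2
    for n in vals:
        n -= 19
    record(30)
    height = n % n % (vals // vals)
    if 23 <= vals:
        vals *= 9
    else:
        height = vals
    n = n % 19
    return height

n = n // 35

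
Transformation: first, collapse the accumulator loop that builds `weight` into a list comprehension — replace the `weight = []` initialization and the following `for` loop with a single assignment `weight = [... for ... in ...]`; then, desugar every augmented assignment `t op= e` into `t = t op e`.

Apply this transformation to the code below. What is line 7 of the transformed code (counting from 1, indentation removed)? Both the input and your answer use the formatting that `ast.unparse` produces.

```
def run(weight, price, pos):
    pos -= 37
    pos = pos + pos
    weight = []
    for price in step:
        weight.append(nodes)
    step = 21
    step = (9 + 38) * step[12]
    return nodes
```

Transformed code:
def run(weight, price, pos):
    pos = pos - 37
    pos = pos + pos
    weight = [nodes for price in step]
    step = 21
    step = (9 + 38) * step[12]
    return nodes

return nodes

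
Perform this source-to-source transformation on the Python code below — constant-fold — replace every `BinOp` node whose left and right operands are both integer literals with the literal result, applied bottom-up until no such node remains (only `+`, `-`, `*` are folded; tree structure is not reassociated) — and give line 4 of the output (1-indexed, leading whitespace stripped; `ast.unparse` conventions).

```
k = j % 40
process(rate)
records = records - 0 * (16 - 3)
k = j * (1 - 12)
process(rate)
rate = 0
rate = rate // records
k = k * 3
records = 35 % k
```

k = j * -11

Transformed code:
k = j % 40
process(rate)
records = records - 0
k = j * -11
process(rate)
rate = 0
rate = rate // records
k = k * 3
records = 35 % k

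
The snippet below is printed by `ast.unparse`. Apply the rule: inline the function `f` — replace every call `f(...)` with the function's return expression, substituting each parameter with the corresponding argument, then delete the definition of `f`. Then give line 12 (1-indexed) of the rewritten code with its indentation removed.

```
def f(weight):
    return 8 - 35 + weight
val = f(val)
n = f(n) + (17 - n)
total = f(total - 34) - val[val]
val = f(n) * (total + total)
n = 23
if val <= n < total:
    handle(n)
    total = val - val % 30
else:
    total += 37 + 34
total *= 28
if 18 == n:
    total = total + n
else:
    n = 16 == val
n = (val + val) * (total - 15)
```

Transformed code:
val = 8 - 35 + val
n = 8 - 35 + n + (17 - n)
total = 8 - 35 + (total - 34) - val[val]
val = (8 - 35 + n) * (total + total)
n = 23
if val <= n < total:
    handle(n)
    total = val - val % 30
else:
    total += 37 + 34
total *= 28
if 18 == n:
    total = total + n
else:
    n = 16 == val
n = (val + val) * (total - 15)

if 18 == n:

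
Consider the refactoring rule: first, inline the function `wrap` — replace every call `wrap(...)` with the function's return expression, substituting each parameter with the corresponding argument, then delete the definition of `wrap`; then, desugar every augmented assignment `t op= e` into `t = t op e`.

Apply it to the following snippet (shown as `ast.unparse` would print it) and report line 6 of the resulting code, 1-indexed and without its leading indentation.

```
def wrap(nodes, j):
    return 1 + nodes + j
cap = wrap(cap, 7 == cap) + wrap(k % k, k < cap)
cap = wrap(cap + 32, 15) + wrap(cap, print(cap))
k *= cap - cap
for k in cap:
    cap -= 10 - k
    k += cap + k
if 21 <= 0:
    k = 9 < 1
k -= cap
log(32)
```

k = k + (cap + k)

Transformed code:
cap = 1 + cap + (7 == cap) + (1 + k % k + (k < cap))
cap = 1 + (cap + 32) + 15 + (1 + cap + print(cap))
k = k * (cap - cap)
for k in cap:
    cap = cap - (10 - k)
    k = k + (cap + k)
if 21 <= 0:
    k = 9 < 1
k = k - cap
log(32)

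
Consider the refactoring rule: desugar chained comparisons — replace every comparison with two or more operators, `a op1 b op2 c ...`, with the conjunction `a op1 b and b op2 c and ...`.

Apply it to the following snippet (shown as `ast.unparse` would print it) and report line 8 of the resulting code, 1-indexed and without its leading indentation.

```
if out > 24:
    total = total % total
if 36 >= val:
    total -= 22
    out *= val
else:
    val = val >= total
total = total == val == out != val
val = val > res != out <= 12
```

total = total == val and val == out and (out != val)

Transformed code:
if out > 24:
    total = total % total
if 36 >= val:
    total -= 22
    out *= val
else:
    val = val >= total
total = total == val and val == out and (out != val)
val = val > res and res != out and (out <= 12)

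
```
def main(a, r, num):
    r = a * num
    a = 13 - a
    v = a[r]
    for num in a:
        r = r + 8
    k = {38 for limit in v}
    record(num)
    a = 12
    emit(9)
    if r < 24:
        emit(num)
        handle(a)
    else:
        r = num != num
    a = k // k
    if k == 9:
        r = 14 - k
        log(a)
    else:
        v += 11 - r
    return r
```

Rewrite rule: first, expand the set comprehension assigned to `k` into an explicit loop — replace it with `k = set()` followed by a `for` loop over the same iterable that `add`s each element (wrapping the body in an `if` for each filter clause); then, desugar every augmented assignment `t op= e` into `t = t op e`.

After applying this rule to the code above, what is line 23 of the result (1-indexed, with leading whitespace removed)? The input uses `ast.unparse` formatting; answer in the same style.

Transformed code:
def main(a, r, num):
    r = a * num
    a = 13 - a
    v = a[r]
    for num in a:
        r = r + 8
    k = set()
    for limit in v:
        k.add(38)
    record(num)
    a = 12
    emit(9)
    if r < 24:
        emit(num)
        handle(a)
    else:
        r = num != num
    a = k // k
    if k == 9:
        r = 14 - k
        log(a)
    else:
        v = v + (11 - r)
    return r

v = v + (11 - r)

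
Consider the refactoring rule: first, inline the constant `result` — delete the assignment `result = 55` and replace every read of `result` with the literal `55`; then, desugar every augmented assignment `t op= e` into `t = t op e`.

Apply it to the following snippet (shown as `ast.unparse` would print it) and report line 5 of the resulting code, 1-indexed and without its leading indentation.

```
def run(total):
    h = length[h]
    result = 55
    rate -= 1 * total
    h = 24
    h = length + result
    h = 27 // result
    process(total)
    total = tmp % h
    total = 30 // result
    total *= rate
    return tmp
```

h = length + 55

Transformed code:
def run(total):
    h = length[h]
    rate = rate - 1 * total
    h = 24
    h = length + 55
    h = 27 // 55
    process(total)
    total = tmp % h
    total = 30 // 55
    total = total * rate
    return tmp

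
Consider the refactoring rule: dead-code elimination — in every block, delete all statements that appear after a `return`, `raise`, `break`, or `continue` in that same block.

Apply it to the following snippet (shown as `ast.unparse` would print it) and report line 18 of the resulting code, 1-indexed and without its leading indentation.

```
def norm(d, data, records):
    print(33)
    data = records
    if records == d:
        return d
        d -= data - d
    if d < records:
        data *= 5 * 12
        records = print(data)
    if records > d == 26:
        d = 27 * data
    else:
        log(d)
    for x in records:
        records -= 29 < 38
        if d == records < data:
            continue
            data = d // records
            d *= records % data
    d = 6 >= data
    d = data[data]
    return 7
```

Transformed code:
def norm(d, data, records):
    print(33)
    data = records
    if records == d:
        return d
    if d < records:
        data *= 5 * 12
        records = print(data)
    if records > d == 26:
        d = 27 * data
    else:
        log(d)
    for x in records:
        records -= 29 < 38
        if d == records < data:
            continue
    d = 6 >= data
    d = data[data]
    return 7

d = data[data]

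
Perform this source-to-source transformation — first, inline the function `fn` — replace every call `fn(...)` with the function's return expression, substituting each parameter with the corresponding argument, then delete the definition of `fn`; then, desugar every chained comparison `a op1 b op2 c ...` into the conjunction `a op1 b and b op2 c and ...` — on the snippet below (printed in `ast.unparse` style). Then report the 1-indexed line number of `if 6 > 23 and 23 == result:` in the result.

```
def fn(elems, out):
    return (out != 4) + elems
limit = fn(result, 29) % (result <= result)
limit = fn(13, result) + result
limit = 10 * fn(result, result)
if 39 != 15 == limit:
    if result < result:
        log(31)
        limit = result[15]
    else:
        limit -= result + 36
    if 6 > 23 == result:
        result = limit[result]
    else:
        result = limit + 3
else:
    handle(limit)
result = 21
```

Transformed code:
limit = ((29 != 4) + result) % (result <= result)
limit = (result != 4) + 13 + result
limit = 10 * ((result != 4) + result)
if 39 != 15 and 15 == limit:
    if result < result:
        log(31)
        limit = result[15]
    else:
        limit -= result + 36
    if 6 > 23 and 23 == result:
        result = limit[result]
    else:
        result = limit + 3
else:
    handle(limit)
result = 21

10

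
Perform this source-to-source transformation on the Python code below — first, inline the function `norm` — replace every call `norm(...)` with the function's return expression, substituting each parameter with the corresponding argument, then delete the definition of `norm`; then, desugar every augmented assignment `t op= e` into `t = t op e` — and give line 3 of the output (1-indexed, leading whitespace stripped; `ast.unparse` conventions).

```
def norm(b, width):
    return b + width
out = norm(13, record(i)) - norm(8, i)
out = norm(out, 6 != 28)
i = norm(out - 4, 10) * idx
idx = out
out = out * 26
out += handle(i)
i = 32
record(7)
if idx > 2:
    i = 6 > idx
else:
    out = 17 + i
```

Transformed code:
out = 13 + record(i) - (8 + i)
out = out + (6 != 28)
i = (out - 4 + 10) * idx
idx = out
out = out * 26
out = out + handle(i)
i = 32
record(7)
if idx > 2:
    i = 6 > idx
else:
    out = 17 + i

i = (out - 4 + 10) * idx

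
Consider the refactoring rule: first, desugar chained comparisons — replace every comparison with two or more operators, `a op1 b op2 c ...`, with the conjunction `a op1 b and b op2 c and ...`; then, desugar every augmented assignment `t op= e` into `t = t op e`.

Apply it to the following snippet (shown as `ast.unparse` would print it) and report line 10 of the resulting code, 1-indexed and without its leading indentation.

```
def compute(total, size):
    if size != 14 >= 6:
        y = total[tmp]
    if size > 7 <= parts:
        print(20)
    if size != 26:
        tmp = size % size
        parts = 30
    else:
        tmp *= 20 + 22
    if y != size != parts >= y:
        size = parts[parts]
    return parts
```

Transformed code:
def compute(total, size):
    if size != 14 and 14 >= 6:
        y = total[tmp]
    if size > 7 and 7 <= parts:
        print(20)
    if size != 26:
        tmp = size % size
        parts = 30
    else:
        tmp = tmp * (20 + 22)
    if y != size and size != parts and (parts >= y):
        size = parts[parts]
    return parts

tmp = tmp * (20 + 22)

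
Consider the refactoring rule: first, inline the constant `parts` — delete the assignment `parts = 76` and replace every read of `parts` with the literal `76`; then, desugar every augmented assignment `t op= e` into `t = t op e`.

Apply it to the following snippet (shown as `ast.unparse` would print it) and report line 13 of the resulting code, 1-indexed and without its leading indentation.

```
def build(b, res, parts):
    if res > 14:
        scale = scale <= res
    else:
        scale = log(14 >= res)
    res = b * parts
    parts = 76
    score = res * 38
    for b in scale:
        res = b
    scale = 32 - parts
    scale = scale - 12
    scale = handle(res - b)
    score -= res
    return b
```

score = score - res

Transformed code:
def build(b, res, parts):
    if res > 14:
        scale = scale <= res
    else:
        scale = log(14 >= res)
    res = b * 76
    score = res * 38
    for b in scale:
        res = b
    scale = 32 - 76
    scale = scale - 12
    scale = handle(res - b)
    score = score - res
    return b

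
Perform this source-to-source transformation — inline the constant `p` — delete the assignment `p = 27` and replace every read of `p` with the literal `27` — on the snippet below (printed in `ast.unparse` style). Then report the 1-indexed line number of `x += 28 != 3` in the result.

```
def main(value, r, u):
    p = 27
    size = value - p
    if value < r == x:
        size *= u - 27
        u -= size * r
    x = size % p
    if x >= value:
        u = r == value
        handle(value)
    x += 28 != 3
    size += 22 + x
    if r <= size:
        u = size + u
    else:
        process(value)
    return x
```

10

Transformed code:
def main(value, r, u):
    size = value - 27
    if value < r == x:
        size *= u - 27
        u -= size * r
    x = size % 27
    if x >= value:
        u = r == value
        handle(value)
    x += 28 != 3
    size += 22 + x
    if r <= size:
        u = size + u
    else:
        process(value)
    return x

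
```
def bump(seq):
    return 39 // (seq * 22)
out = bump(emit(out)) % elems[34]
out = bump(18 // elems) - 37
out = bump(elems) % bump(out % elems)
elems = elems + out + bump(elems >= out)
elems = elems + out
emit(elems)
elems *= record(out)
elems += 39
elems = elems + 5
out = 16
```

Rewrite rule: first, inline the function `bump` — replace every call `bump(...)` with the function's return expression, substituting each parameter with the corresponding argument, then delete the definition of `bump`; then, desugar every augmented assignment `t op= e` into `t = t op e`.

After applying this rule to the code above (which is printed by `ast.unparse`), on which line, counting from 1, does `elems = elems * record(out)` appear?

Transformed code:
out = 39 // (emit(out) * 22) % elems[34]
out = 39 // (18 // elems * 22) - 37
out = 39 // (elems * 22) % (39 // (out % elems * 22))
elems = elems + out + 39 // ((elems >= out) * 22)
elems = elems + out
emit(elems)
elems = elems * record(out)
elems = elems + 39
elems = elems + 5
out = 16

7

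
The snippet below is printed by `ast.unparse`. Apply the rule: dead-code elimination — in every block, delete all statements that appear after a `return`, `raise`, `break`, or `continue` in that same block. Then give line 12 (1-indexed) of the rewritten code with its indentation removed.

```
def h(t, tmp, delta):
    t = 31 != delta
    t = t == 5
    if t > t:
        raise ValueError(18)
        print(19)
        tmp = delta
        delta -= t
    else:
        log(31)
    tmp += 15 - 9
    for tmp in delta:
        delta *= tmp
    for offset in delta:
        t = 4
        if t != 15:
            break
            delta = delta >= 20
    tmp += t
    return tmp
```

t = 4

Transformed code:
def h(t, tmp, delta):
    t = 31 != delta
    t = t == 5
    if t > t:
        raise ValueError(18)
    else:
        log(31)
    tmp += 15 - 9
    for tmp in delta:
        delta *= tmp
    for offset in delta:
        t = 4
        if t != 15:
            break
    tmp += t
    return tmp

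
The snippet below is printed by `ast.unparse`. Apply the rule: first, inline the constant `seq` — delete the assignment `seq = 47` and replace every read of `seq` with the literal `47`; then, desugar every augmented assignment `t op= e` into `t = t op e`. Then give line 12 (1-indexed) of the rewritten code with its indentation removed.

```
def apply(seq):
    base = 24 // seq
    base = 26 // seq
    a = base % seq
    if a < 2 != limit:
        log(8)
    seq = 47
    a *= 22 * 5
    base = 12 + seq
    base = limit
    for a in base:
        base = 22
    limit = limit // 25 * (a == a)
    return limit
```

limit = limit // 25 * (a == a)

Transformed code:
def apply(seq):
    base = 24 // 47
    base = 26 // 47
    a = base % 47
    if a < 2 != limit:
        log(8)
    a = a * (22 * 5)
    base = 12 + 47
    base = limit
    for a in base:
        base = 22
    limit = limit // 25 * (a == a)
    return limit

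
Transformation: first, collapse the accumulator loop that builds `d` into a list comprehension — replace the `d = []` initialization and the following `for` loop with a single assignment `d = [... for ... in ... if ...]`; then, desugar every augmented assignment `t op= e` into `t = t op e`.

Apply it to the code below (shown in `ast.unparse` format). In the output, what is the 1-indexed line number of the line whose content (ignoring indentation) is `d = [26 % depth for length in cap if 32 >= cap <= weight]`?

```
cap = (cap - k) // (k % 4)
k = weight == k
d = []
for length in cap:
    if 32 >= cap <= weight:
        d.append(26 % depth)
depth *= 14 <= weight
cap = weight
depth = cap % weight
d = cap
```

Transformed code:
cap = (cap - k) // (k % 4)
k = weight == k
d = [26 % depth for length in cap if 32 >= cap <= weight]
depth = depth * (14 <= weight)
cap = weight
depth = cap % weight
d = cap

3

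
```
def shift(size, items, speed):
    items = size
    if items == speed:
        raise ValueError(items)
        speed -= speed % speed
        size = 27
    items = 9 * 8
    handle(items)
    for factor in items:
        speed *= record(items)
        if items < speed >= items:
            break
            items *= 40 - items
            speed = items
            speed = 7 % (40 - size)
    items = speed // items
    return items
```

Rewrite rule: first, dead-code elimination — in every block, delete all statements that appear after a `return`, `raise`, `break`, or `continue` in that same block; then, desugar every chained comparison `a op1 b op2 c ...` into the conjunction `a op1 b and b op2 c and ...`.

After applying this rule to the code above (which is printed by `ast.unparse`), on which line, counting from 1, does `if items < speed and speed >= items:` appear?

9

Transformed code:
def shift(size, items, speed):
    items = size
    if items == speed:
        raise ValueError(items)
    items = 9 * 8
    handle(items)
    for factor in items:
        speed *= record(items)
        if items < speed and speed >= items:
            break
    items = speed // items
    return items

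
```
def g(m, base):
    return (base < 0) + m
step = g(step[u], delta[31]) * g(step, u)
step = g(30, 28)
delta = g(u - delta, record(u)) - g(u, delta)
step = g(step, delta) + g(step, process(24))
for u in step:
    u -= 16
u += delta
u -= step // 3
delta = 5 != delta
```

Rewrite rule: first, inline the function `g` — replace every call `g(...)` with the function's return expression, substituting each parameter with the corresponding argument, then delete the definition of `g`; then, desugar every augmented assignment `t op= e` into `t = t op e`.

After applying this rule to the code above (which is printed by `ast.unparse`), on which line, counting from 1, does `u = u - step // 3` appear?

Transformed code:
step = ((delta[31] < 0) + step[u]) * ((u < 0) + step)
step = (28 < 0) + 30
delta = (record(u) < 0) + (u - delta) - ((delta < 0) + u)
step = (delta < 0) + step + ((process(24) < 0) + step)
for u in step:
    u = u - 16
u = u + delta
u = u - step // 3
delta = 5 != delta

8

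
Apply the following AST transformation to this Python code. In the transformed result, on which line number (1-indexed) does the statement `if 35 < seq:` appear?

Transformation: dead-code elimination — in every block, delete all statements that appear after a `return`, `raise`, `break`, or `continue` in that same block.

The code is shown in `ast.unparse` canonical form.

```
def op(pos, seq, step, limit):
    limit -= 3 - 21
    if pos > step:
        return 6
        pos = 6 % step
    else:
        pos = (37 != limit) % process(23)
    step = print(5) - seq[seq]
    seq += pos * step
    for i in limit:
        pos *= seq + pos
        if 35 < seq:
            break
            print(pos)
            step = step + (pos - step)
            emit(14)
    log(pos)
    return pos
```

Transformed code:
def op(pos, seq, step, limit):
    limit -= 3 - 21
    if pos > step:
        return 6
    else:
        pos = (37 != limit) % process(23)
    step = print(5) - seq[seq]
    seq += pos * step
    for i in limit:
        pos *= seq + pos
        if 35 < seq:
            break
    log(pos)
    return pos

11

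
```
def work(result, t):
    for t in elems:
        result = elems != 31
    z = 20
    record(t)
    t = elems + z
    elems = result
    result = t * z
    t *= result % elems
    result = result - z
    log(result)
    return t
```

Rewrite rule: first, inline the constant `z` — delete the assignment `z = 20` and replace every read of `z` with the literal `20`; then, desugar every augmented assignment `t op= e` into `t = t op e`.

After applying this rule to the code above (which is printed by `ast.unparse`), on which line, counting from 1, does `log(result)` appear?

10

Transformed code:
def work(result, t):
    for t in elems:
        result = elems != 31
    record(t)
    t = elems + 20
    elems = result
    result = t * 20
    t = t * (result % elems)
    result = result - 20
    log(result)
    return t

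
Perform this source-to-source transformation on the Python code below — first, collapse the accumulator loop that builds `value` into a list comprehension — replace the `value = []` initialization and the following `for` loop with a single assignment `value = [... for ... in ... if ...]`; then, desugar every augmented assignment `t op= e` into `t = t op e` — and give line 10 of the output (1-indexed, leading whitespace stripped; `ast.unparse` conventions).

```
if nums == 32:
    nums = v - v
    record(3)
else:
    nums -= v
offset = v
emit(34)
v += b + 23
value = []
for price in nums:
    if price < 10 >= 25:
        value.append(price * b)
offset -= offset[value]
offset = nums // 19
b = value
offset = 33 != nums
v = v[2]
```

offset = offset - offset[value]

Transformed code:
if nums == 32:
    nums = v - v
    record(3)
else:
    nums = nums - v
offset = v
emit(34)
v = v + (b + 23)
value = [price * b for price in nums if price < 10 >= 25]
offset = offset - offset[value]
offset = nums // 19
b = value
offset = 33 != nums
v = v[2]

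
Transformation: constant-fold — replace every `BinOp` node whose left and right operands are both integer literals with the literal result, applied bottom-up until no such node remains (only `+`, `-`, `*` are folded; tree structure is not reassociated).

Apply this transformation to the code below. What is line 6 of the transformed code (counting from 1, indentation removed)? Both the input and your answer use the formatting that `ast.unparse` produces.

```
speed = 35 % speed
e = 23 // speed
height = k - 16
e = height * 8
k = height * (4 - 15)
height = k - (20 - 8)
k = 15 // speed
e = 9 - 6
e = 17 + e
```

height = k - 12

Transformed code:
speed = 35 % speed
e = 23 // speed
height = k - 16
e = height * 8
k = height * -11
height = k - 12
k = 15 // speed
e = 3
e = 17 + e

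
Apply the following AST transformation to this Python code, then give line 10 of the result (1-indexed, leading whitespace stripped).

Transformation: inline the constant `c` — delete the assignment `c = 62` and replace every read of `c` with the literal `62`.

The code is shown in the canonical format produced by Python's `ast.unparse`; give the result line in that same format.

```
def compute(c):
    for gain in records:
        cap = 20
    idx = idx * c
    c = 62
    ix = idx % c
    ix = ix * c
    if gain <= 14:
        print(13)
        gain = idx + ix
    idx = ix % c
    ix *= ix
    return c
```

Transformed code:
def compute(c):
    for gain in records:
        cap = 20
    idx = idx * 62
    ix = idx % 62
    ix = ix * 62
    if gain <= 14:
        print(13)
        gain = idx + ix
    idx = ix % 62
    ix *= ix
    return 62

idx = ix % 62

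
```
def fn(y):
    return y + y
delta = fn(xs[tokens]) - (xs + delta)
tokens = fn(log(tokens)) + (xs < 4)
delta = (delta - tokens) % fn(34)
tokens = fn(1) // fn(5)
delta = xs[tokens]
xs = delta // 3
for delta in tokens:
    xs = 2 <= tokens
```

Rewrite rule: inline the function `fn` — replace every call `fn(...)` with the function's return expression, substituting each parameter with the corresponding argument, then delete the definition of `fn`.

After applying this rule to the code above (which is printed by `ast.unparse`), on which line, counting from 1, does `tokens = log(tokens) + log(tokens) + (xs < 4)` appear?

Transformed code:
delta = xs[tokens] + xs[tokens] - (xs + delta)
tokens = log(tokens) + log(tokens) + (xs < 4)
delta = (delta - tokens) % (34 + 34)
tokens = (1 + 1) // (5 + 5)
delta = xs[tokens]
xs = delta // 3
for delta in tokens:
    xs = 2 <= tokens

2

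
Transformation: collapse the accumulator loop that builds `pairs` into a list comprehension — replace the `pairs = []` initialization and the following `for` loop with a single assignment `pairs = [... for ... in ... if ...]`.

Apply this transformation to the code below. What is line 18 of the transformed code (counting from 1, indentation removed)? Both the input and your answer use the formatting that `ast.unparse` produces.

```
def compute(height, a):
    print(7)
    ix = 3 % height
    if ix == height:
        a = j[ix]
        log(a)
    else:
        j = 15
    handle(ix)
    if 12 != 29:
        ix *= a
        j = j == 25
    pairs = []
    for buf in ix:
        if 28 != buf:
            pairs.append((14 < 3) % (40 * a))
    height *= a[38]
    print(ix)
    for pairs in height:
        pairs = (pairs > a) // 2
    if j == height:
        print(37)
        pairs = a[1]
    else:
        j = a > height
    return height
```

Transformed code:
def compute(height, a):
    print(7)
    ix = 3 % height
    if ix == height:
        a = j[ix]
        log(a)
    else:
        j = 15
    handle(ix)
    if 12 != 29:
        ix *= a
        j = j == 25
    pairs = [(14 < 3) % (40 * a) for buf in ix if 28 != buf]
    height *= a[38]
    print(ix)
    for pairs in height:
        pairs = (pairs > a) // 2
    if j == height:
        print(37)
        pairs = a[1]
    else:
        j = a > height
    return height

if j == height:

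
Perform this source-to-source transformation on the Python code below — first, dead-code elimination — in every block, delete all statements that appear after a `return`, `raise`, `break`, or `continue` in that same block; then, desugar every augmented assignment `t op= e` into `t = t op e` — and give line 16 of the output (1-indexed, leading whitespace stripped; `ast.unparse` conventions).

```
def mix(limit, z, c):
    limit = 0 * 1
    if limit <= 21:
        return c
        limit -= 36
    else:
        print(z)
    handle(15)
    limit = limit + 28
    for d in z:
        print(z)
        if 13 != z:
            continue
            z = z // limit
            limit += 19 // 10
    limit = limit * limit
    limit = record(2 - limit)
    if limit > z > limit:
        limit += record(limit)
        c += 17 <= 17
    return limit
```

limit = limit + record(limit)

Transformed code:
def mix(limit, z, c):
    limit = 0 * 1
    if limit <= 21:
        return c
    else:
        print(z)
    handle(15)
    limit = limit + 28
    for d in z:
        print(z)
        if 13 != z:
            continue
    limit = limit * limit
    limit = record(2 - limit)
    if limit > z > limit:
        limit = limit + record(limit)
        c = c + (17 <= 17)
    return limit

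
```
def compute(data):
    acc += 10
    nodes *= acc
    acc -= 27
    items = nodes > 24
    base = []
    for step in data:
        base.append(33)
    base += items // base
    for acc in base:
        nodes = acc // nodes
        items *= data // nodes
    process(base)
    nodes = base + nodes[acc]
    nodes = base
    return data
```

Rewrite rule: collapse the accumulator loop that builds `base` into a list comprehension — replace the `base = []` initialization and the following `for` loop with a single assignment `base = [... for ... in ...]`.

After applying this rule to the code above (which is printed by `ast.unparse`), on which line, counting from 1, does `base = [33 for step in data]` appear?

6

Transformed code:
def compute(data):
    acc += 10
    nodes *= acc
    acc -= 27
    items = nodes > 24
    base = [33 for step in data]
    base += items // base
    for acc in base:
        nodes = acc // nodes
        items *= data // nodes
    process(base)
    nodes = base + nodes[acc]
    nodes = base
    return data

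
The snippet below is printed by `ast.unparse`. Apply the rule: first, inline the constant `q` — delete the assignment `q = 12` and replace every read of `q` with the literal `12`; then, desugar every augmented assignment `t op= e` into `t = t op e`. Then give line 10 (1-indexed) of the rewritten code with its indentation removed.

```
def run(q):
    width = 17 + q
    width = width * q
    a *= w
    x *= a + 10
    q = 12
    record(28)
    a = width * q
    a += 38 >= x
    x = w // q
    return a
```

Transformed code:
def run(q):
    width = 17 + 12
    width = width * 12
    a = a * w
    x = x * (a + 10)
    record(28)
    a = width * 12
    a = a + (38 >= x)
    x = w // 12
    return a

return a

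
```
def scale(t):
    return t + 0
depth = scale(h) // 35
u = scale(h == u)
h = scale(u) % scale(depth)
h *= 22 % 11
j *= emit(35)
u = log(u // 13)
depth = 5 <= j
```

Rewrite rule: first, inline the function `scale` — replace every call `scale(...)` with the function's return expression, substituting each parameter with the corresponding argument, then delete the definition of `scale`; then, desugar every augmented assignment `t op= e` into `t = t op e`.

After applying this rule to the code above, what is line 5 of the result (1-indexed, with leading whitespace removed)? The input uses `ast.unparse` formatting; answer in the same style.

j = j * emit(35)

Transformed code:
depth = (h + 0) // 35
u = (h == u) + 0
h = (u + 0) % (depth + 0)
h = h * (22 % 11)
j = j * emit(35)
u = log(u // 13)
depth = 5 <= j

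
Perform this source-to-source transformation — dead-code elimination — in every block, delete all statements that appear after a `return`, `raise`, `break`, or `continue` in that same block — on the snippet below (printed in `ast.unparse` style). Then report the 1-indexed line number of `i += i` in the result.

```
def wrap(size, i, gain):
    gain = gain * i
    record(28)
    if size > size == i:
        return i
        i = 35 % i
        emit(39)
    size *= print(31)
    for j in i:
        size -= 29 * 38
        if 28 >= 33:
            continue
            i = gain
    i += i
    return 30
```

Transformed code:
def wrap(size, i, gain):
    gain = gain * i
    record(28)
    if size > size == i:
        return i
    size *= print(31)
    for j in i:
        size -= 29 * 38
        if 28 >= 33:
            continue
    i += i
    return 30

11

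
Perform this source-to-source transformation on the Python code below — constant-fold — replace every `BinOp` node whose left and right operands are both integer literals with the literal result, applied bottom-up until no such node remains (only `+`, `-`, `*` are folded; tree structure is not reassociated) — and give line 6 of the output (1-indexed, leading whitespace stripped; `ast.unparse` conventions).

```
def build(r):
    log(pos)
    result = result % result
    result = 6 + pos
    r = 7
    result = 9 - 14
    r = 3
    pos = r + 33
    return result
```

Transformed code:
def build(r):
    log(pos)
    result = result % result
    result = 6 + pos
    r = 7
    result = -5
    r = 3
    pos = r + 33
    return result

result = -5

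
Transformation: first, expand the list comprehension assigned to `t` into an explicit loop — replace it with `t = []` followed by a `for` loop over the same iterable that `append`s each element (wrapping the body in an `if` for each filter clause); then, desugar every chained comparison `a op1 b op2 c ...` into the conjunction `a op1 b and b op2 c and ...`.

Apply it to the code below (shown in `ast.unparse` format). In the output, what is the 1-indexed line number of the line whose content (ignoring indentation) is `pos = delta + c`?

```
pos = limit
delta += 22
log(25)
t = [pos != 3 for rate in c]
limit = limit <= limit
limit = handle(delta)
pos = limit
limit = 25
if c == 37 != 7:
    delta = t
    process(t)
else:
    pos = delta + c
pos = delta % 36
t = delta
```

15

Transformed code:
pos = limit
delta += 22
log(25)
t = []
for rate in c:
    t.append(pos != 3)
limit = limit <= limit
limit = handle(delta)
pos = limit
limit = 25
if c == 37 and 37 != 7:
    delta = t
    process(t)
else:
    pos = delta + c
pos = delta % 36
t = delta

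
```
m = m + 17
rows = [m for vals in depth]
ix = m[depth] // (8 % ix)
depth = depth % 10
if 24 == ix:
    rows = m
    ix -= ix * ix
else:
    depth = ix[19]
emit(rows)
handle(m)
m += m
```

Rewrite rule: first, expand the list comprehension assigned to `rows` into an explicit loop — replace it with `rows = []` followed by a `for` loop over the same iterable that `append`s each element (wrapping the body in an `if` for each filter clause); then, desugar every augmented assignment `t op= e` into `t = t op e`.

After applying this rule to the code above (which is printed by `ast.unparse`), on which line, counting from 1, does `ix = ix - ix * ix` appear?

9

Transformed code:
m = m + 17
rows = []
for vals in depth:
    rows.append(m)
ix = m[depth] // (8 % ix)
depth = depth % 10
if 24 == ix:
    rows = m
    ix = ix - ix * ix
else:
    depth = ix[19]
emit(rows)
handle(m)
m = m + m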